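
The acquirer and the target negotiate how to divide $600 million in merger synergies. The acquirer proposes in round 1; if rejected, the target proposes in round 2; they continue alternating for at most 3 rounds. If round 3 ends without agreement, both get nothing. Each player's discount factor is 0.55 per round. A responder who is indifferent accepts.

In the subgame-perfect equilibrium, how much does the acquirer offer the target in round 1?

148.5

Round 3 (the acquirer proposes): the target will accept anything ≥ 0, so the acquirer offers 0 and keeps 600.
Round 2 (the target proposes): the acquirer can get 600 next round, worth 0.55 × 600 = 330 now; the target offers that and keeps 270.
Round 1 (the acquirer proposes): the target can get 270 next round, worth 0.55 × 270 = 148.5 now. The acquirer offers 148.5 and keeps 600 − 148.5 = 451.5.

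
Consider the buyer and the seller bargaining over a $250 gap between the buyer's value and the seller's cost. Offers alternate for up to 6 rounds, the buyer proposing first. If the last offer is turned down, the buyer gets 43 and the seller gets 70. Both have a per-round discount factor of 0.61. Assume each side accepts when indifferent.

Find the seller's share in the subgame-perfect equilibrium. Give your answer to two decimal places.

Solve by backward induction from round 6.
Round 6 (the seller proposes): the buyer gets 43 if talks fail, so the seller offers 43 and keeps 207.
Round 5 (the buyer proposes): the seller can get 207 next round, worth 0.61 × 207 = 126.27 now. The buyer offers 126.27 and keeps 250 − 126.27 = 123.73.
Round 4 (the seller proposes): the buyer can get 123.73 next round, worth 0.61 × 123.73 = 75.4753 now. The seller offers 75.4753 and keeps 250 − 75.4753 = 174.5247.
Round 3 (the buyer proposes): the seller can get 174.5247 next round, worth 0.61 × 174.5247 = 106.460067 now; the buyer offers that and keeps 143.539933.
Round 2 (the seller proposes): the buyer can get 143.539933 next round, worth 0.61 × 143.539933 = 87.55935913 now, so the seller offers 87.55935913, keeping 162.44064087.
Round 1 (the buyer proposes): the seller can get 162.44064087 next round, worth 0.61 × 162.44064087 = 99.0887909307 now, so the buyer offers 99.0887909307, keeping 150.9112090693.

99.09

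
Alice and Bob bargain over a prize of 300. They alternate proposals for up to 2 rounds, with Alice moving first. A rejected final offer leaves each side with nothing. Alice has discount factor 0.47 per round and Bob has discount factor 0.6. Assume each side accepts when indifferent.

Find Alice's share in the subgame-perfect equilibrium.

120

Round 2 (Bob proposes): rejection yields 0 for Alice; Bob offers 0 and keeps 300.
Round 1 (Alice proposes): Bob can get 300 next round, worth 0.6 × 300 = 180 now; Alice offers that and keeps 120.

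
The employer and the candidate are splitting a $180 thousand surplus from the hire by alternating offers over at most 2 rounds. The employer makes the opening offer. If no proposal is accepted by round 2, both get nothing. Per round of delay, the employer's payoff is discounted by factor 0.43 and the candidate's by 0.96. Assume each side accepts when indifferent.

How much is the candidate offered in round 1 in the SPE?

Round 2 (the candidate proposes): the employer will accept anything ≥ 0, so the candidate offers 0 and keeps 180.
Round 1 (the employer proposes): the candidate can get 180 next round, worth 0.96 × 180 = 172.8 now. The employer offers 172.8 and keeps 180 − 172.8 = 7.2.

172.8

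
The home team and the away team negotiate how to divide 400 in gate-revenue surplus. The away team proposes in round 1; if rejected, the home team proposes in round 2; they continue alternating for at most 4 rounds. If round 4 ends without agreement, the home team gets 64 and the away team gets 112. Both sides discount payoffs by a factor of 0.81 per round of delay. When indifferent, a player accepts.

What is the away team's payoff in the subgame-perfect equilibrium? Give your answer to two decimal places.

185.38

Work backward from the last round.
Round 4 (the home team proposes): the away team gets 112 if talks fail, so the home team offers 112 and keeps 288.
Round 3 (the away team proposes): the home team can get 288 next round, worth 0.81 × 288 = 233.28 now, so the away team offers 233.28, keeping 166.72.
Round 2 (the home team proposes): the away team can get 166.72 next round, worth 0.81 × 166.72 = 135.0432 now; the home team offers that and keeps 264.9568.
Round 1 (the away team proposes): the home team can get 264.9568 next round, worth 0.81 × 264.9568 = 214.615008 now, so the away team offers 214.615008, keeping 185.384992.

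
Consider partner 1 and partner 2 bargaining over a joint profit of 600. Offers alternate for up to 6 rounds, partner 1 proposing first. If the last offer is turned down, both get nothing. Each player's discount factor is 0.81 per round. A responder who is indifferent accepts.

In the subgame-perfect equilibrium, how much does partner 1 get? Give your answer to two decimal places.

Round 6 (partner 2 proposes): rejection yields 0 for partner 1; partner 2 offers 0 and keeps 600.
Round 5 (partner 1 proposes): partner 2 can get 600 next round, worth 0.81 × 600 = 486 now; partner 1 offers that and keeps 114.
Round 4 (partner 2 proposes): partner 1 can get 114 next round, worth 0.81 × 114 = 92.34 now. Partner 2 offers 92.34 and keeps 600 − 92.34 = 507.66.
Round 3 (partner 1 proposes): partner 2 can get 507.66 next round, worth 0.81 × 507.66 = 411.2046 now; partner 1 offers that and keeps 188.7954.
Round 2 (partner 2 proposes): partner 1 can get 188.7954 next round, worth 0.81 × 188.7954 = 152.924274 now; partner 2 offers that and keeps 447.075726.
Round 1 (partner 1 proposes): partner 2 can get 447.075726 next round, worth 0.81 × 447.075726 = 362.13133806 now, so partner 1 offers 362.13133806, keeping 237.86866194.

237.87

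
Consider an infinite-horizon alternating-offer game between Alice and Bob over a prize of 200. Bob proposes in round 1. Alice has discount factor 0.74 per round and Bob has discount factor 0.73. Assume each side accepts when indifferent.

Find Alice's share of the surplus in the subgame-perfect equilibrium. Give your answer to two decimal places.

86.91

Let x be Bob's share when Bob proposes and y be Alice's share when Alice proposes.
Alice accepts iff offered ≥ 0.74·y, so x = 200 − 0.74y. Symmetrically y = 200 − 0.73x.
Substituting: x = 200 − 0.74(200 − 0.73x), giving x(1 − 0.73·0.74) = 200(1 − 0.74).
So x = 200 × 0.26 / 0.4598 ≈ 113.0926, and Alice receives 200 − x ≈ 86.9074.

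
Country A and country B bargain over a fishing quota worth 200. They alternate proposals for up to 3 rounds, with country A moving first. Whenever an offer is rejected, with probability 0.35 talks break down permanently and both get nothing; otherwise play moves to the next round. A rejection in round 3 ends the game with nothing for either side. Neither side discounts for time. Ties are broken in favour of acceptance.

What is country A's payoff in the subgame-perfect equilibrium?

154.5

Round 3 (country A proposes): country B will accept anything ≥ 0, so country A offers 0 and keeps 200.
Round 2 (country B proposes): rejecting gives country A an expected 0.65 × 200 = 130. Country B offers 130 and keeps 200 − 130 = 70.
Round 1 (country A proposes): rejecting gives country B an expected 0.65 × 70 = 45.5; country A offers that and keeps 154.5.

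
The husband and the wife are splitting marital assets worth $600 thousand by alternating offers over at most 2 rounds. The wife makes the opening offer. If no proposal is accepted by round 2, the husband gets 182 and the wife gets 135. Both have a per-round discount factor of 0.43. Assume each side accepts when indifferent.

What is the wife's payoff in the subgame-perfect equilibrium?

Round 2 (the husband proposes): the wife gets 135 if talks fail, so the husband offers 135 and keeps 465.
Round 1 (the wife proposes): the husband can get 465 next round, worth 0.43 × 465 = 199.95 now, so the wife offers 199.95, keeping 400.05.

400.05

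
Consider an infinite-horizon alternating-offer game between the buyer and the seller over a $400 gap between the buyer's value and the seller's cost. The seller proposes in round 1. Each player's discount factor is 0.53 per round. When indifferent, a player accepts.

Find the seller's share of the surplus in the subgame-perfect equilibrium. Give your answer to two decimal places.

When the seller proposes, the buyer accepts any offer worth at least 0.53 times what the buyer would get by proposing next round; and vice versa.
This gives x = 400 − 0.53y and y = 400 − 0.53x, where x and y are each side's share when it proposes.
Hence (1 − 0.53·0.53)x = 400(1 − 0.53), i.e. 0.7191·x = 188.
x ≈ 261.4379; the buyer's share is 400 − x ≈ 138.5621.

261.44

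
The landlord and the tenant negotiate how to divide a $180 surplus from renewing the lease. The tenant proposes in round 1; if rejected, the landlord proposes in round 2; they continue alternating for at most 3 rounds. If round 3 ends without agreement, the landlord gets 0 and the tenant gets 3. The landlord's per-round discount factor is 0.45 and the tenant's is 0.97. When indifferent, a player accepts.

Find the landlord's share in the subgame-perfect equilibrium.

2.43

Round 3 (the tenant proposes): the landlord will accept anything ≥ 0, so the tenant offers 0 and keeps 180.
Round 2 (the landlord proposes): the tenant can get 180 next round, worth 0.97 × 180 = 174.6 now; the landlord offers that and keeps 5.4.
Round 1 (the tenant proposes): the landlord can get 5.4 next round, worth 0.45 × 5.4 = 2.43 now, so the tenant offers 2.43, keeping 177.57.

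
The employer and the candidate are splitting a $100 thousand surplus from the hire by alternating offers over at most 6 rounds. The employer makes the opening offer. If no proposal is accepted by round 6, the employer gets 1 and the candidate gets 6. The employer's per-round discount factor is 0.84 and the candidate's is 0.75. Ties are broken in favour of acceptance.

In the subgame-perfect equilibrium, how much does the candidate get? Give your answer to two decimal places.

Round 6 (the candidate proposes): the employer gets 1 if talks fail, so the candidate offers 1 and keeps 99.
Round 5 (the employer proposes): the candidate can get 99 next round, worth 0.75 × 99 = 74.25 now, so the employer offers 74.25, keeping 25.75.
Round 4 (the candidate proposes): the employer can get 25.75 next round, worth 0.84 × 25.75 = 21.63 now, so the candidate offers 21.63, keeping 78.37.
Round 3 (the employer proposes): the candidate can get 78.37 next round, worth 0.75 × 78.37 = 58.7775 now; the employer offers that and keeps 41.2225.
Round 2 (the candidate proposes): the employer can get 41.2225 next round, worth 0.84 × 41.2225 = 34.6269 now, so the candidate offers 34.6269, keeping 65.3731.
Round 1 (the employer proposes): the candidate can get 65.3731 next round, worth 0.75 × 65.3731 = 49.029825 now, so the employer offers 49.029825, keeping 50.970175.

49.03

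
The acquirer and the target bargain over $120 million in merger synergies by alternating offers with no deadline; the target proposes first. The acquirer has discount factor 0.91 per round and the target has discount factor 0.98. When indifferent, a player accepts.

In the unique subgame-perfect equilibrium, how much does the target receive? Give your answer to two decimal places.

99.82

When the target proposes, the acquirer accepts any offer worth at least 0.91 times what the acquirer would get by proposing next round; and vice versa.
This gives x = 120 − 0.91y and y = 120 − 0.98x, where x and y are each side's share when it proposes.
Hence (1 − 0.91·0.98)x = 120(1 − 0.91), i.e. 0.1082·x = 10.8.
x ≈ 99.8152; the acquirer's share is 120 − x ≈ 20.1848.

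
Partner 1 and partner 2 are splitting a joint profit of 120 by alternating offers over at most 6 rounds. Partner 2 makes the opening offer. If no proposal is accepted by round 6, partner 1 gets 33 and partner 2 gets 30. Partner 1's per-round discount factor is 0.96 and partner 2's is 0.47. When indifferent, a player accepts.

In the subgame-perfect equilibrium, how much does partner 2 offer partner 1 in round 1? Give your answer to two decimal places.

Round 6 (partner 1 proposes): partner 2 gets 30 if talks fail, so partner 1 offers 30 and keeps 90.
Round 5 (partner 2 proposes): partner 1 can get 90 next round, worth 0.96 × 90 = 86.4 now. Partner 2 offers 86.4 and keeps 120 − 86.4 = 33.6.
Round 4 (partner 1 proposes): partner 2 can get 33.6 next round, worth 0.47 × 33.6 = 15.792 now. Partner 1 offers 15.792 and keeps 120 − 15.792 = 104.208.
Round 3 (partner 2 proposes): partner 1 can get 104.208 next round, worth 0.96 × 104.208 = 100.03968 now, so partner 2 offers 100.03968, keeping 19.96032.
Round 2 (partner 1 proposes): partner 2 can get 19.96032 next round, worth 0.47 × 19.96032 = 9.3813504 now. Partner 1 offers 9.3813504 and keeps 120 − 9.3813504 = 110.6186496.
Round 1 (partner 2 proposes): partner 1 can get 110.6186496 next round, worth 0.96 × 110.6186496 = 106.193903616 now; partner 2 offers that and keeps 13.806096384.

106.19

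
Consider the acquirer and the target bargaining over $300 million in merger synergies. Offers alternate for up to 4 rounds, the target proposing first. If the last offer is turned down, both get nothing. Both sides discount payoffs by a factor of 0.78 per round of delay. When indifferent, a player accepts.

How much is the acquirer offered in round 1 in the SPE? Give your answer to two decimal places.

By backward induction:
Round 4 (the acquirer proposes): the target will accept anything ≥ 0, so the acquirer offers 0 and keeps 300.
Round 3 (the target proposes): the acquirer can get 300 next round, worth 0.78 × 300 = 234 now; the target offers that and keeps 66.
Round 2 (the acquirer proposes): the target can get 66 next round, worth 0.78 × 66 = 51.48 now. The acquirer offers 51.48 and keeps 300 − 51.48 = 248.52.
Round 1 (the target proposes): the acquirer can get 248.52 next round, worth 0.78 × 248.52 = 193.8456 now; the target offers that and keeps 106.1544.

193.85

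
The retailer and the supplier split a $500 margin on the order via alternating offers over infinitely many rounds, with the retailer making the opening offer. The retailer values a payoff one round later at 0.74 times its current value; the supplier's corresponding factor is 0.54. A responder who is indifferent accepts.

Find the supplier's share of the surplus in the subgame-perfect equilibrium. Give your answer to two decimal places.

116.92

In a stationary SPE each proposer offers the other exactly their discounted continuation value.
If the retailer keeps x when proposing and the supplier keeps y when proposing, then x = 500 − 0.54y and y = 500 − 0.74x.
Solving: x = 500(1 − 0.54) / (1 − 0.74·0.54) = 230 / 0.6004 ≈ 383.0779.
The supplier gets 500 − 383.0779 ≈ 116.9221.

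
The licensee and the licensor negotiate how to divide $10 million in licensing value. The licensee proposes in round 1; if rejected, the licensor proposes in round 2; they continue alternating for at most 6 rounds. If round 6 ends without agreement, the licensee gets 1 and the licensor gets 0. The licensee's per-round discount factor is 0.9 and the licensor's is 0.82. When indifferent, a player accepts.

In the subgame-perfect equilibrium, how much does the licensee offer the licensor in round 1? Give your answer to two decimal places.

5.44

Round 6 (the licensor proposes): the licensee gets 1 if talks fail, so the licensor offers 1 and keeps 9.
Round 5 (the licensee proposes): the licensor can get 9 next round, worth 0.82 × 9 = 7.38 now. The licensee offers 7.38 and keeps 10 − 7.38 = 2.62.
Round 4 (the licensor proposes): the licensee can get 2.62 next round, worth 0.9 × 2.62 = 2.358 now, so the licensor offers 2.358, keeping 7.642.
Round 3 (the licensee proposes): the licensor can get 7.642 next round, worth 0.82 × 7.642 = 6.26644 now; the licensee offers that and keeps 3.73356.
Round 2 (the licensor proposes): the licensee can get 3.73356 next round, worth 0.9 × 3.73356 = 3.360204 now; the licensor offers that and keeps 6.639796.
Round 1 (the licensee proposes): the licensor can get 6.639796 next round, worth 0.82 × 6.639796 = 5.44463272 now; the licensee offers that and keeps 4.55536728.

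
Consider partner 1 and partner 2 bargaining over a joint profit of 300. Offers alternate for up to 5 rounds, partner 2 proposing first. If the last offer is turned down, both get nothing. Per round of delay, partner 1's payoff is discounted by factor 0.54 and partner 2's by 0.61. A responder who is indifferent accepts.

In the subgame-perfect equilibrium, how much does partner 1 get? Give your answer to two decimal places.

Solve by backward induction from round 5.
Round 5 (partner 2 proposes): rejection yields 0 for partner 1; partner 2 offers 0 and keeps 300.
Round 4 (partner 1 proposes): partner 2 can get 300 next round, worth 0.61 × 300 = 183 now; partner 1 offers that and keeps 117.
Round 3 (partner 2 proposes): partner 1 can get 117 next round, worth 0.54 × 117 = 63.18 now. Partner 2 offers 63.18 and keeps 300 − 63.18 = 236.82.
Round 2 (partner 1 proposes): partner 2 can get 236.82 next round, worth 0.61 × 236.82 = 144.4602 now; partner 1 offers that and keeps 155.5398.
Round 1 (partner 2 proposes): partner 1 can get 155.5398 next round, worth 0.54 × 155.5398 = 83.991492 now, so partner 2 offers 83.991492, keeping 216.008508.

83.99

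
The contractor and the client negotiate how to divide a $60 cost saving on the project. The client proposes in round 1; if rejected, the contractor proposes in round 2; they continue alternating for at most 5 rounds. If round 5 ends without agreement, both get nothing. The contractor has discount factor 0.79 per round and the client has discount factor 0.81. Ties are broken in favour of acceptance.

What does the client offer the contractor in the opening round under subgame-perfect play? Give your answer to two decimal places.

14.77

Solve by backward induction from round 5.
Round 5 (the client proposes): rejection yields 0 for the contractor; the client offers 0 and keeps 60.
Round 4 (the contractor proposes): the client can get 60 next round, worth 0.81 × 60 = 48.6 now, so the contractor offers 48.6, keeping 11.4.
Round 3 (the client proposes): the contractor can get 11.4 next round, worth 0.79 × 11.4 = 9.006 now. The client offers 9.006 and keeps 60 − 9.006 = 50.994.
Round 2 (the contractor proposes): the client can get 50.994 next round, worth 0.81 × 50.994 = 41.30514 now, so the contractor offers 41.30514, keeping 18.69486.
Round 1 (the client proposes): the contractor can get 18.69486 next round, worth 0.79 × 18.69486 = 14.7689394 now; the client offers that and keeps 45.2310606.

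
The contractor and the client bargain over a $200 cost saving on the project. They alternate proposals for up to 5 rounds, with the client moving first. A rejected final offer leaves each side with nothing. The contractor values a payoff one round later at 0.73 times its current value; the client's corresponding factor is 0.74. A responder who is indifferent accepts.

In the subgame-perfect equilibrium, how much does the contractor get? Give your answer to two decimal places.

58.47

Round 5 (the client proposes): the contractor will accept anything ≥ 0, so the client offers 0 and keeps 200.
Round 4 (the contractor proposes): the client can get 200 next round, worth 0.74 × 200 = 148 now. The contractor offers 148 and keeps 200 − 148 = 52.
Round 3 (the client proposes): the contractor can get 52 next round, worth 0.73 × 52 = 37.96 now, so the client offers 37.96, keeping 162.04.
Round 2 (the contractor proposes): the client can get 162.04 next round, worth 0.74 × 162.04 = 119.9096 now, so the contractor offers 119.9096, keeping 80.0904.
Round 1 (the client proposes): the contractor can get 80.0904 next round, worth 0.73 × 80.0904 = 58.465992 now. The client offers 58.465992 and keeps 200 − 58.465992 = 141.534008.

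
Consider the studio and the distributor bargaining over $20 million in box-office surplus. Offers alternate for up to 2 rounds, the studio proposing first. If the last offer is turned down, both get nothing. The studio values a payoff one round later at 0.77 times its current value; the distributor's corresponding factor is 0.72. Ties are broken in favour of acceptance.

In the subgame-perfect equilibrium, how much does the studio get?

By backward induction:
Round 2 (the distributor proposes): rejection yields 0 for the studio; the distributor offers 0 and keeps 20.
Round 1 (the studio proposes): the distributor can get 20 next round, worth 0.72 × 20 = 14.4 now. The studio offers 14.4 and keeps 20 − 14.4 = 5.6.

5.6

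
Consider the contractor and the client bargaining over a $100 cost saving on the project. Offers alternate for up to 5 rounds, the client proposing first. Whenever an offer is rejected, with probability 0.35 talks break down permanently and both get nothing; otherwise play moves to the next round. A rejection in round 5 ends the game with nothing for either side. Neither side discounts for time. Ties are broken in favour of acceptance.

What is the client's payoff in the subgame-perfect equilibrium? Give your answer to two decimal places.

67.64

Round 5 (the client proposes): the contractor will accept anything ≥ 0, so the client offers 0 and keeps 100.
Round 4 (the contractor proposes): rejecting gives the client an expected 0.65 × 100 = 65; the contractor offers that and keeps 35.
Round 3 (the client proposes): rejecting gives the contractor an expected 0.65 × 35 = 22.75, so the client offers 22.75, keeping 77.25.
Round 2 (the contractor proposes): rejecting gives the client an expected 0.65 × 77.25 = 50.2125; the contractor offers that and keeps 49.7875.
Round 1 (the client proposes): rejecting gives the contractor an expected 0.65 × 49.7875 = 32.361875; the client offers that and keeps 67.638125.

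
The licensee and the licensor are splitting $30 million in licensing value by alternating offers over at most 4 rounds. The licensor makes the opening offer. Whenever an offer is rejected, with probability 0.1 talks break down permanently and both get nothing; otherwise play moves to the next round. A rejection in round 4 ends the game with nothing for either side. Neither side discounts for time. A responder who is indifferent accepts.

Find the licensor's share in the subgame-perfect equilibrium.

5.43

Round 4 (the licensee proposes): rejection yields 0 for the licensor; the licensee offers 0 and keeps 30.
Round 3 (the licensor proposes): rejecting gives the licensee an expected 0.9 × 30 = 27. The licensor offers 27 and keeps 30 − 27 = 3.
Round 2 (the licensee proposes): rejecting gives the licensor an expected 0.9 × 3 = 2.7, so the licensee offers 2.7, keeping 27.3.
Round 1 (the licensor proposes): rejecting gives the licensee an expected 0.9 × 27.3 = 24.57. The licensor offers 24.57 and keeps 30 − 24.57 = 5.43.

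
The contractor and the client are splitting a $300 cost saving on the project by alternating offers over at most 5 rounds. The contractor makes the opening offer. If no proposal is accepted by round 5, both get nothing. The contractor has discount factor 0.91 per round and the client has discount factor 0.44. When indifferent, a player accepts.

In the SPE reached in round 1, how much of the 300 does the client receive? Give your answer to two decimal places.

16.64

Round 5 (the contractor proposes): the client will accept anything ≥ 0, so the contractor offers 0 and keeps 300.
Round 4 (the client proposes): the contractor can get 300 next round, worth 0.91 × 300 = 273 now, so the client offers 273, keeping 27.
Round 3 (the contractor proposes): the client can get 27 next round, worth 0.44 × 27 = 11.88 now. The contractor offers 11.88 and keeps 300 − 11.88 = 288.12.
Round 2 (the client proposes): the contractor can get 288.12 next round, worth 0.91 × 288.12 = 262.1892 now. The client offers 262.1892 and keeps 300 − 262.1892 = 37.8108.
Round 1 (the contractor proposes): the client can get 37.8108 next round, worth 0.44 × 37.8108 = 16.636752 now, so the contractor offers 16.636752, keeping 283.363248.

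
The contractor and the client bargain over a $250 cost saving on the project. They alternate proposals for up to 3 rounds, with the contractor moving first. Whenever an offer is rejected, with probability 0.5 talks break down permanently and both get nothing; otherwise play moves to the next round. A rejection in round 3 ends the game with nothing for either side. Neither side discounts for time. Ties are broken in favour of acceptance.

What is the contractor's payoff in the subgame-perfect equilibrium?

Round 3 (the contractor proposes): the client will accept anything ≥ 0, so the contractor offers 0 and keeps 250.
Round 2 (the client proposes): rejecting gives the contractor an expected 0.5 × 250 = 125, so the client offers 125, keeping 125.
Round 1 (the contractor proposes): rejecting gives the client an expected 0.5 × 125 = 62.5. The contractor offers 62.5 and keeps 250 − 62.5 = 187.5.

187.5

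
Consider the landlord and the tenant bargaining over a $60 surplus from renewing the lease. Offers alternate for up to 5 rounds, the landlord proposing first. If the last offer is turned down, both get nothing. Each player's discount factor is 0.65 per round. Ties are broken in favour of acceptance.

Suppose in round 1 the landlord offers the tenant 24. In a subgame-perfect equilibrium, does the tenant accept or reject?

Work out the tenant's continuation value if the offer is rejected.
Round 5 (the landlord proposes): the tenant will accept anything ≥ 0, so the landlord offers 0 and keeps 60.
Round 4 (the tenant proposes): the landlord can get 60 next round, worth 0.65 × 60 = 39 now; the tenant offers that and keeps 21.
Round 3 (the landlord proposes): the tenant can get 21 next round, worth 0.65 × 21 = 13.65 now. The landlord offers 13.65 and keeps 60 − 13.65 = 46.35.
Round 2 (the tenant proposes): the landlord can get 46.35 next round, worth 0.65 × 46.35 = 30.1275 now; the tenant offers that and keeps 29.8725.
So by rejecting in round 1, the tenant gets 29.8725 next round, worth 0.65 × 29.8725 = 19.417125 now.
Offer 24 ≥ 19.417125, so the tenant accepts.

Accept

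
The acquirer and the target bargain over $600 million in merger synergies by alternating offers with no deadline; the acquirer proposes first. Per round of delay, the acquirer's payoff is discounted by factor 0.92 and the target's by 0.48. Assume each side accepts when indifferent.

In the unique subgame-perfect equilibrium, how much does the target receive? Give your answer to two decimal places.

When the acquirer proposes, the target accepts any offer worth at least 0.48 times what the target would get by proposing next round; and vice versa.
This gives x = 600 − 0.48y and y = 600 − 0.92x, where x and y are each side's share when it proposes.
Hence (1 − 0.48·0.92)x = 600(1 − 0.48), i.e. 0.5584·x = 312.
x ≈ 558.7393; the target's share is 600 − x ≈ 41.2607.

41.26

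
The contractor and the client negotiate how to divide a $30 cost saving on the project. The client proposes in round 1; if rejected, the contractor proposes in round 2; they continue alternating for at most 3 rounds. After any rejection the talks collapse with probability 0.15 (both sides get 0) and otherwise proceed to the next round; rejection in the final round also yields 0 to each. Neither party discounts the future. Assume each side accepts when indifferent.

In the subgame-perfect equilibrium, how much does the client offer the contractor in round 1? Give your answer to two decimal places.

3.83

Round 3 (the client proposes): rejection yields 0 for the contractor; the client offers 0 and keeps 30.
Round 2 (the contractor proposes): rejecting gives the client an expected 0.85 × 30 = 25.5; the contractor offers that and keeps 4.5.
Round 1 (the client proposes): rejecting gives the contractor an expected 0.85 × 4.5 = 3.825, so the client offers 3.825, keeping 26.175.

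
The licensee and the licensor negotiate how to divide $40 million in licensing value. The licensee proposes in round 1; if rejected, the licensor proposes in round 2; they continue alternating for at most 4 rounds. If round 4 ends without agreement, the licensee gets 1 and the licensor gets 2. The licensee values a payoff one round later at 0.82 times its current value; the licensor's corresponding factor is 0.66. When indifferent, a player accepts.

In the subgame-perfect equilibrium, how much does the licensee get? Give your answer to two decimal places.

21.32

By backward induction:
Round 4 (the licensor proposes): the licensee gets 1 if talks fail, so the licensor offers 1 and keeps 39.
Round 3 (the licensee proposes): the licensor can get 39 next round, worth 0.66 × 39 = 25.74 now. The licensee offers 25.74 and keeps 40 − 25.74 = 14.26.
Round 2 (the licensor proposes): the licensee can get 14.26 next round, worth 0.82 × 14.26 = 11.6932 now; the licensor offers that and keeps 28.3068.
Round 1 (the licensee proposes): the licensor can get 28.3068 next round, worth 0.66 × 28.3068 = 18.682488 now; the licensee offers that and keeps 21.317512.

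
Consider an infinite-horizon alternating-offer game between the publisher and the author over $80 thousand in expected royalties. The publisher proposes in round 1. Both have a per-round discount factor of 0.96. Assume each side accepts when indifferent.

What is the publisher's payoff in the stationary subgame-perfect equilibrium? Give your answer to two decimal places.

40.82

In a stationary SPE each proposer offers the other exactly their discounted continuation value.
If the publisher keeps x when proposing and the author keeps y when proposing, then x = 80 − 0.96y and y = 80 − 0.96x.
Solving: x = 80(1 − 0.96) / (1 − 0.96·0.96) = 3.2 / 0.0784 ≈ 40.8163.
The author gets 80 − 40.8163 ≈ 39.1837.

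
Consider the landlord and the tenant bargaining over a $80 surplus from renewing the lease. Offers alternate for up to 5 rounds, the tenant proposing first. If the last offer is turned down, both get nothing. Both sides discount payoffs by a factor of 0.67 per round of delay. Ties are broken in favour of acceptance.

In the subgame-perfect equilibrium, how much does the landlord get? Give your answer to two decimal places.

Round 5 (the tenant proposes): the landlord will accept anything ≥ 0, so the tenant offers 0 and keeps 80.
Round 4 (the landlord proposes): the tenant can get 80 next round, worth 0.67 × 80 = 53.6 now. The landlord offers 53.6 and keeps 80 − 53.6 = 26.4.
Round 3 (the tenant proposes): the landlord can get 26.4 next round, worth 0.67 × 26.4 = 17.688 now, so the tenant offers 17.688, keeping 62.312.
Round 2 (the landlord proposes): the tenant can get 62.312 next round, worth 0.67 × 62.312 = 41.74904 now, so the landlord offers 41.74904, keeping 38.25096.
Round 1 (the tenant proposes): the landlord can get 38.25096 next round, worth 0.67 × 38.25096 = 25.6281432 now; the tenant offers that and keeps 54.3718568.

25.63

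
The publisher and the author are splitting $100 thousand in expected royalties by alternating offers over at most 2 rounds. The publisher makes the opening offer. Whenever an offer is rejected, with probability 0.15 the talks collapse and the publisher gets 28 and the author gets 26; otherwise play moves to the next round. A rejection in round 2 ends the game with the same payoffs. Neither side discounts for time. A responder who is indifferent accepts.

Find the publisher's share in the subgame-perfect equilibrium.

Round 2 (the author proposes): the publisher gets 28 if talks fail, so the author offers 28 and keeps 72.
Round 1 (the publisher proposes): rejecting gives the author an expected 0.85 × 72 + 0.15 × 26 = 65.1; the publisher offers that and keeps 34.9.

34.9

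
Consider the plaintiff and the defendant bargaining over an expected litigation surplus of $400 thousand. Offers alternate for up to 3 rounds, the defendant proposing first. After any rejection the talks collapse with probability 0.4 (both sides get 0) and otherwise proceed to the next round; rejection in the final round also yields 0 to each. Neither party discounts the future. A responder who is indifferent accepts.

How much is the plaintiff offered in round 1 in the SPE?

Round 3 (the defendant proposes): the plaintiff will accept anything ≥ 0, so the defendant offers 0 and keeps 400.
Round 2 (the plaintiff proposes): rejecting gives the defendant an expected 0.6 × 400 = 240. The plaintiff offers 240 and keeps 400 − 240 = 160.
Round 1 (the defendant proposes): rejecting gives the plaintiff an expected 0.6 × 160 = 96. The defendant offers 96 and keeps 400 − 96 = 304.

96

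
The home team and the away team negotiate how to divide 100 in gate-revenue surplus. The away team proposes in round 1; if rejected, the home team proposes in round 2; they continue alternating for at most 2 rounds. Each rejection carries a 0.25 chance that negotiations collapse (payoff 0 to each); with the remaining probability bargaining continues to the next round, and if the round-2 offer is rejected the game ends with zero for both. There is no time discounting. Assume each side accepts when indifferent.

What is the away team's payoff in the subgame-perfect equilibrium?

25

Round 2 (the home team proposes): rejection yields 0 for the away team; the home team offers 0 and keeps 100.
Round 1 (the away team proposes): rejecting gives the home team an expected 0.75 × 100 = 75; the away team offers that and keeps 25.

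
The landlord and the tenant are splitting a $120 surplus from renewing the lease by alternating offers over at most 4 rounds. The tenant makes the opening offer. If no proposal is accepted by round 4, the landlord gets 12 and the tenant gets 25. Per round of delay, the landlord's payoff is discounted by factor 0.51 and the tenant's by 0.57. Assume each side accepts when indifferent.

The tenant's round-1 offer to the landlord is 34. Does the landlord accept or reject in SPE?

Reject

Work out the landlord's continuation value if the offer is rejected.
Round 4 (the landlord proposes): the tenant gets 25 if talks fail, so the landlord offers 25 and keeps 95.
Round 3 (the tenant proposes): the landlord can get 95 next round, worth 0.51 × 95 = 48.45 now; the tenant offers that and keeps 71.55.
Round 2 (the landlord proposes): the tenant can get 71.55 next round, worth 0.57 × 71.55 = 40.7835 now. The landlord offers 40.7835 and keeps 120 − 40.7835 = 79.2165.
So by rejecting in round 1, the landlord gets 79.2165 next round, worth 0.51 × 79.2165 = 40.400415 now.
Offer 34 < 40.400415, so the landlord rejects.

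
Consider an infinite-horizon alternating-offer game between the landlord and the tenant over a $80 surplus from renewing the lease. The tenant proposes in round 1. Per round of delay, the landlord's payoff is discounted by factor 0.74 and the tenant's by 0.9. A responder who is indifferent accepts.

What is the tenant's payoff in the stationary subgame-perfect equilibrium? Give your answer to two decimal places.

62.28

Let x be the tenant's share when the tenant proposes and y be the landlord's share when the landlord proposes.
The landlord accepts iff offered ≥ 0.74·y, so x = 80 − 0.74y. Symmetrically y = 80 − 0.9x.
Substituting: x = 80 − 0.74(80 − 0.9x), giving x(1 − 0.9·0.74) = 80(1 − 0.74).
So x = 80 × 0.26 / 0.334 ≈ 62.2754, and the landlord receives 80 − x ≈ 17.7246.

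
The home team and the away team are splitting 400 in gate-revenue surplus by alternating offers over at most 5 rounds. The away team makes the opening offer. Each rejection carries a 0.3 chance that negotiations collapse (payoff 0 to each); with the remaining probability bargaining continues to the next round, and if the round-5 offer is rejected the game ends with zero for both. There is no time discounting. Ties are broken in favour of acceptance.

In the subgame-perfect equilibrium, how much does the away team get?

Round 5 (the away team proposes): the home team will accept anything ≥ 0, so the away team offers 0 and keeps 400.
Round 4 (the home team proposes): rejecting gives the away team an expected 0.7 × 400 = 280; the home team offers that and keeps 120.
Round 3 (the away team proposes): rejecting gives the home team an expected 0.7 × 120 = 84. The away team offers 84 and keeps 400 − 84 = 316.
Round 2 (the home team proposes): rejecting gives the away team an expected 0.7 × 316 = 221.2. The home team offers 221.2 and keeps 400 − 221.2 = 178.8.
Round 1 (the away team proposes): rejecting gives the home team an expected 0.7 × 178.8 = 125.16; the away team offers that and keeps 274.84.

274.84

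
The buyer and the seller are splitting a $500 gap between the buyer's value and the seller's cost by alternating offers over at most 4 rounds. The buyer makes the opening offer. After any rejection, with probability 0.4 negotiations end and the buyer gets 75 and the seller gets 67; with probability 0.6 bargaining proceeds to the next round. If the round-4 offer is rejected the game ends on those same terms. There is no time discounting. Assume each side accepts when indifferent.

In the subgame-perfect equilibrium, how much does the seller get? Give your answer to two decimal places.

Round 4 (the seller proposes): the buyer gets 75 if talks fail, so the seller offers 75 and keeps 425.
Round 3 (the buyer proposes): rejecting gives the seller an expected 0.6 × 425 + 0.4 × 67 = 281.8. The buyer offers 281.8 and keeps 500 − 281.8 = 218.2.
Round 2 (the seller proposes): rejecting gives the buyer an expected 0.6 × 218.2 + 0.4 × 75 = 160.92. The seller offers 160.92 and keeps 500 − 160.92 = 339.08.
Round 1 (the buyer proposes): rejecting gives the seller an expected 0.6 × 339.08 + 0.4 × 67 = 230.248; the buyer offers that and keeps 269.752.

230.25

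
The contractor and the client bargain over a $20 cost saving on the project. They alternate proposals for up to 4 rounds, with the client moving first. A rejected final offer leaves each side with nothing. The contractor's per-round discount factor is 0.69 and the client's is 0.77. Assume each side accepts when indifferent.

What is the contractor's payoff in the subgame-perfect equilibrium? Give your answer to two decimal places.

10.51

Round 4 (the contractor proposes): the client will accept anything ≥ 0, so the contractor offers 0 and keeps 20.
Round 3 (the client proposes): the contractor can get 20 next round, worth 0.69 × 20 = 13.8 now; the client offers that and keeps 6.2.
Round 2 (the contractor proposes): the client can get 6.2 next round, worth 0.77 × 6.2 = 4.774 now; the contractor offers that and keeps 15.226.
Round 1 (the client proposes): the contractor can get 15.226 next round, worth 0.69 × 15.226 = 10.50594 now; the client offers that and keeps 9.49406.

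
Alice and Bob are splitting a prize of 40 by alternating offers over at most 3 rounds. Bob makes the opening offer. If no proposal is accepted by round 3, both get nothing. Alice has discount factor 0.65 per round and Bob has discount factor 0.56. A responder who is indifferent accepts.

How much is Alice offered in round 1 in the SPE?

Round 3 (Bob proposes): Alice will accept anything ≥ 0, so Bob offers 0 and keeps 40.
Round 2 (Alice proposes): Bob can get 40 next round, worth 0.56 × 40 = 22.4 now. Alice offers 22.4 and keeps 40 − 22.4 = 17.6.
Round 1 (Bob proposes): Alice can get 17.6 next round, worth 0.65 × 17.6 = 11.44 now; Bob offers that and keeps 28.56.

11.44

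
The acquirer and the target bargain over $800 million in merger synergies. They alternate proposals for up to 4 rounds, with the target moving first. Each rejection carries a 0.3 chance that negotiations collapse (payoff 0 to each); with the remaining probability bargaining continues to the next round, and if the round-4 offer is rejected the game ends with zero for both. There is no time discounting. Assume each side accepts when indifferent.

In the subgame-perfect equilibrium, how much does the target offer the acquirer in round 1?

442.4

Round 4 (the acquirer proposes): rejection yields 0 for the target; the acquirer offers 0 and keeps 800.
Round 3 (the target proposes): rejecting gives the acquirer an expected 0.7 × 800 = 560; the target offers that and keeps 240.
Round 2 (the acquirer proposes): rejecting gives the target an expected 0.7 × 240 = 168. The acquirer offers 168 and keeps 800 − 168 = 632.
Round 1 (the target proposes): rejecting gives the acquirer an expected 0.7 × 632 = 442.4; the target offers that and keeps 357.6.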